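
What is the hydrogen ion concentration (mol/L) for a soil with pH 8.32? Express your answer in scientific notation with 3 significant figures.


Step 1: [H+] = 10^(-pH)
Step 2: [H+] = 10^(-8.32)
Step 3: [H+] = 4.79e-09 mol/L

4.79e-09


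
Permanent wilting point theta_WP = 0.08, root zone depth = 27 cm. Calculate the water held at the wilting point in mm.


Step 1: Water (mm) = theta_WP * depth * 10
Step 2: Water = 0.08 * 27 * 10
Step 3: Water = 21.6 mm

21.6


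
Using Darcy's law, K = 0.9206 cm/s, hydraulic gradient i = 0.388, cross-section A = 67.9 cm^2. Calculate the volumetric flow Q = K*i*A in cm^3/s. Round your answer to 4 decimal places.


Step 1: Apply Darcy's law: Q = K * i * A
Step 2: Q = 0.9206 * 0.388 * 67.9
Step 3: Q = 24.2534 cm^3/s

24.2534


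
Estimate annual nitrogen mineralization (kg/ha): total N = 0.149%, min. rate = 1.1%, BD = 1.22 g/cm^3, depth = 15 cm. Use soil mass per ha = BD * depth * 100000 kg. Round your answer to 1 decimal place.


Step 1: Soil mass per ha = BD * depth * 100000 = 1.22 * 15 * 100000 = 1830000 kg
Step 2: Total N pool = soil mass * N%/100 = 1830000 * 0.149/100 = 2726.7 kg/ha
Step 3: N mineralized = N pool * rate%/100 = 2726.7 * 1.1/100 = 30.0 kg/ha/yr

30.0


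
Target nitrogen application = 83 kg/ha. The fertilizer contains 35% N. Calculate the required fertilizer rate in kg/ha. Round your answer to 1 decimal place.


Step 1: Fertilizer rate = target N / (N content / 100)
Step 2: Rate = 83 / (35 / 100)
Step 3: Rate = 83 / 0.35
Step 4: Rate = 237.1 kg/ha

237.1


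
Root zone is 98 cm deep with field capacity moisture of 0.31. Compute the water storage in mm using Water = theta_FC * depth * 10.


Step 1: Water (mm) = theta_FC * depth (cm) * 10
Step 2: Water = 0.31 * 98 * 10
Step 3: Water = 303.8 mm

303.8


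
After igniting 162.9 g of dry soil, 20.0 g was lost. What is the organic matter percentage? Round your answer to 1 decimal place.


Step 1: OM% = 100 * LOI / sample mass
Step 2: OM = 100 * 20.0 / 162.9
Step 3: OM = 12.3%

12.3


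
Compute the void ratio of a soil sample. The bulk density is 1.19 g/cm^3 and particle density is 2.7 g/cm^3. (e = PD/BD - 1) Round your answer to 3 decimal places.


Step 1: e = PD / BD - 1
Step 2: e = 2.7 / 1.19 - 1
Step 3: e = 2.26891 - 1
Step 4: e = 1.269

1.269


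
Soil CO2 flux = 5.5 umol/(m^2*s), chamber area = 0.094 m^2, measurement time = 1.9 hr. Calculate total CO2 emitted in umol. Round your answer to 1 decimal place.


Step 1: Convert time to seconds: 1.9 hr * 3600 = 6840.0 s
Step 2: Total = flux * area * time_s
Step 3: Total = 5.5 * 0.094 * 6840.0
Step 4: Total = 3536.3 umol

3536.3


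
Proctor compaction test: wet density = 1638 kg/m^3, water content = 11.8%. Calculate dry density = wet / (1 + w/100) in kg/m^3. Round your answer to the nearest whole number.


Step 1: Dry density = wet density / (1 + w/100)
Step 2: Dry density = 1638 / (1 + 11.8/100)
Step 3: Dry density = 1638 / 1.118
Step 4: Dry density = 1465 kg/m^3

1465


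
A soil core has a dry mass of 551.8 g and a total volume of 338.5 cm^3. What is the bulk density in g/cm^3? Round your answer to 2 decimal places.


Step 1: Identify the formula: BD = dry mass / volume
Step 2: Substitute values: BD = 551.8 / 338.5
Step 3: BD = 1.63 g/cm^3

1.63


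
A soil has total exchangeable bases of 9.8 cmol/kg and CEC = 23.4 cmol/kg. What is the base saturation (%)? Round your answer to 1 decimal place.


Step 1: BS = 100 * (sum of bases) / CEC
Step 2: BS = 100 * 9.8 / 23.4
Step 3: BS = 41.9%

41.9


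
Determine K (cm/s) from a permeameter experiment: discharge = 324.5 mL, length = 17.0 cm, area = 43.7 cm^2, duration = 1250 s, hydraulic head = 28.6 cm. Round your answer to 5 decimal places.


Step 1: K = Q * L / (A * t * h)
Step 2: Numerator = 324.5 * 17.0 = 5516.5
Step 3: Denominator = 43.7 * 1250 * 28.6 = 1562275.0
Step 4: K = 5516.5 / 1562275.0 = 0.00353 cm/s

0.00353


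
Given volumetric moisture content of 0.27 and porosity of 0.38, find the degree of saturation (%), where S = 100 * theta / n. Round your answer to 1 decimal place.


Step 1: S = 100 * theta_v / n
Step 2: S = 100 * 0.27 / 0.38
Step 3: S = 71.1%

71.1


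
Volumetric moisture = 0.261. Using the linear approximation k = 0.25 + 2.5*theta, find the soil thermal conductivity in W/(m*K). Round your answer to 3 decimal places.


Step 1: k = 0.25 + 2.5 * theta
Step 2: k = 0.25 + 2.5 * 0.261
Step 3: k = 0.25 + 0.653
Step 4: k = 0.903 W/(m*K)

0.903


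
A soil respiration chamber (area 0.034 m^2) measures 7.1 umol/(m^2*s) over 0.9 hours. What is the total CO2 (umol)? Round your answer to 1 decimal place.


Step 1: Convert time to seconds: 0.9 hr * 3600 = 3240.0 s
Step 2: Total = flux * area * time_s
Step 3: Total = 7.1 * 0.034 * 3240.0
Step 4: Total = 782.1 umol

782.1


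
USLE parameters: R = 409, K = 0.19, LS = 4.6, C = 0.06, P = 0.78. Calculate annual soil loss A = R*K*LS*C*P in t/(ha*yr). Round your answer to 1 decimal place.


Step 1: A = R * K * LS * C * P
Step 2: R * K = 409 * 0.19 = 77.71
Step 3: (R*K) * LS = 77.71 * 4.6 = 357.466
Step 4: * C * P = 357.466 * 0.06 * 0.78 = 16.7
Step 5: A = 16.7 t/(ha*yr)

16.7


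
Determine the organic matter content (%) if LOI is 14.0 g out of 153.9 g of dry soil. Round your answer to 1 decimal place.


Step 1: OM% = 100 * LOI / sample mass
Step 2: OM = 100 * 14.0 / 153.9
Step 3: OM = 9.1%

9.1


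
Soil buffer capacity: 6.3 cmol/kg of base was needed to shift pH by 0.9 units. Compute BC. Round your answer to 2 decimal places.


Step 1: BC = change in base / change in pH
Step 2: BC = 6.3 / 0.9
Step 3: BC = 7.0 cmol/(kg*pH unit)

7.0


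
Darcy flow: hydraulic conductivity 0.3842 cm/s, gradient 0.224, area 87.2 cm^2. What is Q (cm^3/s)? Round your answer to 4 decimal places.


Step 1: Apply Darcy's law: Q = K * i * A
Step 2: Q = 0.3842 * 0.224 * 87.2
Step 3: Q = 7.5045 cm^3/s

7.5045


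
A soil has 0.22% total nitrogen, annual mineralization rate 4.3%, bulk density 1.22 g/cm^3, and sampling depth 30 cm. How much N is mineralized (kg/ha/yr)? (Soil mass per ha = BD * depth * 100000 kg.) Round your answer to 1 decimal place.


Step 1: Soil mass per ha = BD * depth * 100000 = 1.22 * 30 * 100000 = 3660000 kg
Step 2: Total N pool = soil mass * N%/100 = 3660000 * 0.22/100 = 8052.0 kg/ha
Step 3: N mineralized = N pool * rate%/100 = 8052.0 * 4.3/100 = 346.2 kg/ha/yr

346.2


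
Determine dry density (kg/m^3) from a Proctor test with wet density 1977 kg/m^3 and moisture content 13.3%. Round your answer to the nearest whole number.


Step 1: Dry density = wet density / (1 + w/100)
Step 2: Dry density = 1977 / (1 + 13.3/100)
Step 3: Dry density = 1977 / 1.133
Step 4: Dry density = 1745 kg/m^3

1745


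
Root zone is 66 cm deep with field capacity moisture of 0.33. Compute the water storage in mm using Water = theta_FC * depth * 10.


Step 1: Water (mm) = theta_FC * depth (cm) * 10
Step 2: Water = 0.33 * 66 * 10
Step 3: Water = 217.8 mm

217.8


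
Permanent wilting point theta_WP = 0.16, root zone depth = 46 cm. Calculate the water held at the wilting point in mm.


Step 1: Water (mm) = theta_WP * depth * 10
Step 2: Water = 0.16 * 46 * 10
Step 3: Water = 73.6 mm

73.6


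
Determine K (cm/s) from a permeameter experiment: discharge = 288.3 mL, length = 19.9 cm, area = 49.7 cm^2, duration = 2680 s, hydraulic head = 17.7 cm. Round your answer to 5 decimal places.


Step 1: K = Q * L / (A * t * h)
Step 2: Numerator = 288.3 * 19.9 = 5737.17
Step 3: Denominator = 49.7 * 2680 * 17.7 = 2357569.2
Step 4: K = 5737.17 / 2357569.2 = 0.00243 cm/s

0.00243


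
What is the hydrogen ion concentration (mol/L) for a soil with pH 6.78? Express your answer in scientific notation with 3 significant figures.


Step 1: [H+] = 10^(-pH)
Step 2: [H+] = 10^(-6.78)
Step 3: [H+] = 1.66e-07 mol/L

1.66e-07


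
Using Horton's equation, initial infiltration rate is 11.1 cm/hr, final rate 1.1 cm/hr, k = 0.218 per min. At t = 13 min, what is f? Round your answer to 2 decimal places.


Step 1: f = fc + (f0 - fc) * exp(-k * t)
Step 2: exp(-0.218 * 13) = 0.058777
Step 3: f = 1.1 + (11.1 - 1.1) * 0.058777
Step 4: f = 1.1 + 10.0 * 0.058777
Step 5: f = 1.69 cm/hr

1.69


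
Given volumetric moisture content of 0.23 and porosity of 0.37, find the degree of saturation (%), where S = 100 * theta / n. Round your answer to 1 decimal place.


Step 1: S = 100 * theta_v / n
Step 2: S = 100 * 0.23 / 0.37
Step 3: S = 62.2%

62.2


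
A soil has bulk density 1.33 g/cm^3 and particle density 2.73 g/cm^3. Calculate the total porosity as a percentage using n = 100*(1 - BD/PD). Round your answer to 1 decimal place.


Step 1: Formula: n = 100 * (1 - BD / PD)
Step 2: n = 100 * (1 - 1.33 / 2.73)
Step 3: n = 100 * (1 - 0.48718)
Step 4: n = 51.3%

51.3


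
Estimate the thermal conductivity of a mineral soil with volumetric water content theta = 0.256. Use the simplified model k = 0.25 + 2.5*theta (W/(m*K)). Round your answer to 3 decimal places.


Step 1: k = 0.25 + 2.5 * theta
Step 2: k = 0.25 + 2.5 * 0.256
Step 3: k = 0.25 + 0.64
Step 4: k = 0.89 W/(m*K)

0.89


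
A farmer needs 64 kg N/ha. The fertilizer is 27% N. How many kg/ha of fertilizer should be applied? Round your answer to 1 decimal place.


Step 1: Fertilizer rate = target N / (N content / 100)
Step 2: Rate = 64 / (27 / 100)
Step 3: Rate = 64 / 0.27
Step 4: Rate = 237.0 kg/ha

237.0


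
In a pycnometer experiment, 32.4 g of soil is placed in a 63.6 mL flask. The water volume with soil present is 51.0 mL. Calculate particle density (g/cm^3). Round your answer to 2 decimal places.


Step 1: Volume of solids = flask volume - water volume with soil
Step 2: V_solids = 63.6 - 51.0 = 12.6 mL
Step 3: Particle density = mass / V_solids = 32.4 / 12.6 = 2.57 g/cm^3

2.57


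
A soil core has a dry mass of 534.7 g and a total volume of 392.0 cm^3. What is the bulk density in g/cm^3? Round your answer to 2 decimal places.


Step 1: Identify the formula: BD = dry mass / volume
Step 2: Substitute values: BD = 534.7 / 392.0
Step 3: BD = 1.36 g/cm^3

1.36


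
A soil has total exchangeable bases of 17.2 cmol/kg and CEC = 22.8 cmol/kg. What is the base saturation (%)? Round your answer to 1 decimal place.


Step 1: BS = 100 * (sum of bases) / CEC
Step 2: BS = 100 * 17.2 / 22.8
Step 3: BS = 75.4%

75.4


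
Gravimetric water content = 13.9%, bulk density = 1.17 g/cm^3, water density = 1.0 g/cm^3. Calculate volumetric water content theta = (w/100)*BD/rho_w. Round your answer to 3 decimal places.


Step 1: theta = (w / 100) * BD / rho_w
Step 2: theta = (13.9 / 100) * 1.17 / 1.0
Step 3: theta = 0.139 * 1.17
Step 4: theta = 0.163

0.163


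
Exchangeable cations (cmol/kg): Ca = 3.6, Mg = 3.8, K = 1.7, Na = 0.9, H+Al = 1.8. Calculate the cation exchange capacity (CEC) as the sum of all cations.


Step 1: CEC = Ca + Mg + K + Na + (H+Al)
Step 2: CEC = 3.6 + 3.8 + 1.7 + 0.9 + 1.8
Step 3: CEC = 11.8 cmol/kg

11.8


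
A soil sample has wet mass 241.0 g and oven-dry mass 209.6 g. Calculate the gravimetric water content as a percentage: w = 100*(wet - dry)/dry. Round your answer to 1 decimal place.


Step 1: Water mass = wet - dry = 241.0 - 209.6 = 31.4 g
Step 2: w = 100 * water mass / dry mass
Step 3: w = 100 * 31.4 / 209.6 = 15.0%

15.0


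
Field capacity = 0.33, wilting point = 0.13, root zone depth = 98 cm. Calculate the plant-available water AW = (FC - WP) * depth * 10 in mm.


Step 1: Available water = (FC - WP) * depth * 10
Step 2: AW = (0.33 - 0.13) * 98 * 10
Step 3: AW = 0.2 * 98 * 10
Step 4: AW = 196.0 mm

196.0


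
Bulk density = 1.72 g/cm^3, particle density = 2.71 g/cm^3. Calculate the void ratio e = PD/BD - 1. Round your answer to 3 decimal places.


Step 1: e = PD / BD - 1
Step 2: e = 2.71 / 1.72 - 1
Step 3: e = 1.57558 - 1
Step 4: e = 0.576

0.576


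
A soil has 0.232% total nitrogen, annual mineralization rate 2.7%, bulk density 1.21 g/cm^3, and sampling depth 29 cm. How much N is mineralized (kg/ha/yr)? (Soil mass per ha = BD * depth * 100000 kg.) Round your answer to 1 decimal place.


Step 1: Soil mass per ha = BD * depth * 100000 = 1.21 * 29 * 100000 = 3509000 kg
Step 2: Total N pool = soil mass * N%/100 = 3509000 * 0.232/100 = 8140.88 kg/ha
Step 3: N mineralized = N pool * rate%/100 = 8140.88 * 2.7/100 = 219.8 kg/ha/yr

219.8


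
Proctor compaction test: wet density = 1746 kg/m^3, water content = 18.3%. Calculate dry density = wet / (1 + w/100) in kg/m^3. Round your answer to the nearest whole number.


Step 1: Dry density = wet density / (1 + w/100)
Step 2: Dry density = 1746 / (1 + 18.3/100)
Step 3: Dry density = 1746 / 1.183
Step 4: Dry density = 1476 kg/m^3

1476


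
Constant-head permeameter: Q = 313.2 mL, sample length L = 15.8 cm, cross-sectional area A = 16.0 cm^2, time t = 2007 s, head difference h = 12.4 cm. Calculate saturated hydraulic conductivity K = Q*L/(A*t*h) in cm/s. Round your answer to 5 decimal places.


Step 1: K = Q * L / (A * t * h)
Step 2: Numerator = 313.2 * 15.8 = 4948.56
Step 3: Denominator = 16.0 * 2007 * 12.4 = 398188.8
Step 4: K = 4948.56 / 398188.8 = 0.01243 cm/s

0.01243


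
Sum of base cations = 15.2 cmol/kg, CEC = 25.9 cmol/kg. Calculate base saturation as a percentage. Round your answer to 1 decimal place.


Step 1: BS = 100 * (sum of bases) / CEC
Step 2: BS = 100 * 15.2 / 25.9
Step 3: BS = 58.7%

58.7


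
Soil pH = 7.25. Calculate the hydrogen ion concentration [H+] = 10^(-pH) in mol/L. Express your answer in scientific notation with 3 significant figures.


Step 1: [H+] = 10^(-pH)
Step 2: [H+] = 10^(-7.25)
Step 3: [H+] = 5.62e-08 mol/L

5.62e-08


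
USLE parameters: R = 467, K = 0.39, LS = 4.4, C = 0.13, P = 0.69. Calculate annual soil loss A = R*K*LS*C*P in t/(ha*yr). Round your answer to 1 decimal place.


Step 1: A = R * K * LS * C * P
Step 2: R * K = 467 * 0.39 = 182.13
Step 3: (R*K) * LS = 182.13 * 4.4 = 801.372
Step 4: * C * P = 801.372 * 0.13 * 0.69 = 71.9
Step 5: A = 71.9 t/(ha*yr)

71.9


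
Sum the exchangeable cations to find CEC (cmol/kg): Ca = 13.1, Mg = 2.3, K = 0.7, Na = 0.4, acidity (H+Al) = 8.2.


Step 1: CEC = Ca + Mg + K + Na + (H+Al)
Step 2: CEC = 13.1 + 2.3 + 0.7 + 0.4 + 8.2
Step 3: CEC = 24.7 cmol/kg

24.7


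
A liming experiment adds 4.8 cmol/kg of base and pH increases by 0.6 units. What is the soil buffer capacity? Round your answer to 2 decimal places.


Step 1: BC = change in base / change in pH
Step 2: BC = 4.8 / 0.6
Step 3: BC = 8.0 cmol/(kg*pH unit)

8.0


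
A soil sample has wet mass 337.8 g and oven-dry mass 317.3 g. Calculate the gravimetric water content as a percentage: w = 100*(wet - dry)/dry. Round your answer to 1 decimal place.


Step 1: Water mass = wet - dry = 337.8 - 317.3 = 20.5 g
Step 2: w = 100 * water mass / dry mass
Step 3: w = 100 * 20.5 / 317.3 = 6.5%

6.5


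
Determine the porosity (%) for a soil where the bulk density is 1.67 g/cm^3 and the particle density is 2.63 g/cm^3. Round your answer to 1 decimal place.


Step 1: Formula: n = 100 * (1 - BD / PD)
Step 2: n = 100 * (1 - 1.67 / 2.63)
Step 3: n = 100 * (1 - 0.63498)
Step 4: n = 36.5%

36.5


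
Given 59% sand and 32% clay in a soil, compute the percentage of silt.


Step 1: sand + silt + clay = 100%
Step 2: silt = 100 - sand - clay
Step 3: silt = 100 - 59 - 32
Step 4: silt = 9%

9


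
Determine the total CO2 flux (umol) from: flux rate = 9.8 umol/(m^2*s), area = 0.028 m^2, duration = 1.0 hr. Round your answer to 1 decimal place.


Step 1: Convert time to seconds: 1.0 hr * 3600 = 3600.0 s
Step 2: Total = flux * area * time_s
Step 3: Total = 9.8 * 0.028 * 3600.0
Step 4: Total = 987.8 umol

987.8


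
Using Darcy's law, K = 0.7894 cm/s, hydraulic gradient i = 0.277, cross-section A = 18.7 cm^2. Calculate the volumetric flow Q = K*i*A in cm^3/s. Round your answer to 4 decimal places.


Step 1: Apply Darcy's law: Q = K * i * A
Step 2: Q = 0.7894 * 0.277 * 18.7
Step 3: Q = 4.089 cm^3/s

4.089


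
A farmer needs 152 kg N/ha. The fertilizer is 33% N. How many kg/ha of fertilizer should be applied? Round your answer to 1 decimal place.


Step 1: Fertilizer rate = target N / (N content / 100)
Step 2: Rate = 152 / (33 / 100)
Step 3: Rate = 152 / 0.33
Step 4: Rate = 460.6 kg/ha

460.6


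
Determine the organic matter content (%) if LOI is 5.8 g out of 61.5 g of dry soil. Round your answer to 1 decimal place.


Step 1: OM% = 100 * LOI / sample mass
Step 2: OM = 100 * 5.8 / 61.5
Step 3: OM = 9.4%

9.4


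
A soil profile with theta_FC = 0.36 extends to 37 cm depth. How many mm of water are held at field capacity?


Step 1: Water (mm) = theta_FC * depth (cm) * 10
Step 2: Water = 0.36 * 37 * 10
Step 3: Water = 133.2 mm

133.2


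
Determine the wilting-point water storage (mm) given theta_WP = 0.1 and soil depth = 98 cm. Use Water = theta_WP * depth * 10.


Step 1: Water (mm) = theta_WP * depth * 10
Step 2: Water = 0.1 * 98 * 10
Step 3: Water = 98.0 mm

98.0


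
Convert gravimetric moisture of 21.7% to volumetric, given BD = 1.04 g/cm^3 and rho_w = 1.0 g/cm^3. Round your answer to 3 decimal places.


Step 1: theta = (w / 100) * BD / rho_w
Step 2: theta = (21.7 / 100) * 1.04 / 1.0
Step 3: theta = 0.217 * 1.04
Step 4: theta = 0.226

0.226


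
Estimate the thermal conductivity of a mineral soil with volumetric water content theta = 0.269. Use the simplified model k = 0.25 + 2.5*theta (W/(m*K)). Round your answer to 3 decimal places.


Step 1: k = 0.25 + 2.5 * theta
Step 2: k = 0.25 + 2.5 * 0.269
Step 3: k = 0.25 + 0.673
Step 4: k = 0.923 W/(m*K)

0.923


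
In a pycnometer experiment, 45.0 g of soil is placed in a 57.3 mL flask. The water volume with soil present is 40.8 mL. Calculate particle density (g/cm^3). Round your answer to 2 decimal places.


Step 1: Volume of solids = flask volume - water volume with soil
Step 2: V_solids = 57.3 - 40.8 = 16.5 mL
Step 3: Particle density = mass / V_solids = 45.0 / 16.5 = 2.73 g/cm^3

2.73


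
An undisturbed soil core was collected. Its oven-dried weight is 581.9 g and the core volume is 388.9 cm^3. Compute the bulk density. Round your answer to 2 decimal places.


Step 1: Identify the formula: BD = dry mass / volume
Step 2: Substitute values: BD = 581.9 / 388.9
Step 3: BD = 1.5 g/cm^3

1.5


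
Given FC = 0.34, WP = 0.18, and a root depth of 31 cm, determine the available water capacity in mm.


Step 1: Available water = (FC - WP) * depth * 10
Step 2: AW = (0.34 - 0.18) * 31 * 10
Step 3: AW = 0.16 * 31 * 10
Step 4: AW = 49.6 mm

49.6


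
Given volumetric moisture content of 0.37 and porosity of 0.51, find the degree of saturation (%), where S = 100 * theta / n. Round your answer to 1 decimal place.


Step 1: S = 100 * theta_v / n
Step 2: S = 100 * 0.37 / 0.51
Step 3: S = 72.5%

72.5


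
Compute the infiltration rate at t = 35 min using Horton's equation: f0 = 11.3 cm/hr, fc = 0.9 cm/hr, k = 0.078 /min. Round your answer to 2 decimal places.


Step 1: f = fc + (f0 - fc) * exp(-k * t)
Step 2: exp(-0.078 * 35) = 0.065219
Step 3: f = 0.9 + (11.3 - 0.9) * 0.065219
Step 4: f = 0.9 + 10.4 * 0.065219
Step 5: f = 1.58 cm/hr

1.58


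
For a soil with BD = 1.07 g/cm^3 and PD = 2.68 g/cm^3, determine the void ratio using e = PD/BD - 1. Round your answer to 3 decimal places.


Step 1: e = PD / BD - 1
Step 2: e = 2.68 / 1.07 - 1
Step 3: e = 2.50467 - 1
Step 4: e = 1.505

1.505


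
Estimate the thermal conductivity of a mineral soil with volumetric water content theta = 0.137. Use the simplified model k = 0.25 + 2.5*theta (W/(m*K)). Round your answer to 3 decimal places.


Step 1: k = 0.25 + 2.5 * theta
Step 2: k = 0.25 + 2.5 * 0.137
Step 3: k = 0.25 + 0.343
Step 4: k = 0.593 W/(m*K)

0.593


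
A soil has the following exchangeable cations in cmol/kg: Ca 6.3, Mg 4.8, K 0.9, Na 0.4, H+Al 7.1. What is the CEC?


Step 1: CEC = Ca + Mg + K + Na + (H+Al)
Step 2: CEC = 6.3 + 4.8 + 0.9 + 0.4 + 7.1
Step 3: CEC = 19.5 cmol/kg

19.5


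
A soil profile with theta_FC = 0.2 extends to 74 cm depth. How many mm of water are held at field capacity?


Step 1: Water (mm) = theta_FC * depth (cm) * 10
Step 2: Water = 0.2 * 74 * 10
Step 3: Water = 148.0 mm

148.0


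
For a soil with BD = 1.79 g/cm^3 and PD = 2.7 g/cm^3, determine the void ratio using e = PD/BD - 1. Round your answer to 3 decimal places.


Step 1: e = PD / BD - 1
Step 2: e = 2.7 / 1.79 - 1
Step 3: e = 1.50838 - 1
Step 4: e = 0.508

0.508


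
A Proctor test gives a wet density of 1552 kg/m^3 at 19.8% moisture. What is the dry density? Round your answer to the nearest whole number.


Step 1: Dry density = wet density / (1 + w/100)
Step 2: Dry density = 1552 / (1 + 19.8/100)
Step 3: Dry density = 1552 / 1.198
Step 4: Dry density = 1295 kg/m^3

1295


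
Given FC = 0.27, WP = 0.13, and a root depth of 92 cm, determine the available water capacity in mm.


Step 1: Available water = (FC - WP) * depth * 10
Step 2: AW = (0.27 - 0.13) * 92 * 10
Step 3: AW = 0.14 * 92 * 10
Step 4: AW = 128.8 mm

128.8


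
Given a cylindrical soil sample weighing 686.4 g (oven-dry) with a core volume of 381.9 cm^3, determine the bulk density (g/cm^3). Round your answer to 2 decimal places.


Step 1: Identify the formula: BD = dry mass / volume
Step 2: Substitute values: BD = 686.4 / 381.9
Step 3: BD = 1.8 g/cm^3

1.8


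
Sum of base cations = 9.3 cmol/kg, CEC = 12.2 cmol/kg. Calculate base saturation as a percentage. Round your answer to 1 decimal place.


Step 1: BS = 100 * (sum of bases) / CEC
Step 2: BS = 100 * 9.3 / 12.2
Step 3: BS = 76.2%

76.2


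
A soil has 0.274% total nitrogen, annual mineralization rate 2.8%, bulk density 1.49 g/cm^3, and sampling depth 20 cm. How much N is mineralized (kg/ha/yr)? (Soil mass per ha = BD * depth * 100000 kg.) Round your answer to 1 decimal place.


Step 1: Soil mass per ha = BD * depth * 100000 = 1.49 * 20 * 100000 = 2980000 kg
Step 2: Total N pool = soil mass * N%/100 = 2980000 * 0.274/100 = 8165.2 kg/ha
Step 3: N mineralized = N pool * rate%/100 = 8165.2 * 2.8/100 = 228.6 kg/ha/yr

228.6


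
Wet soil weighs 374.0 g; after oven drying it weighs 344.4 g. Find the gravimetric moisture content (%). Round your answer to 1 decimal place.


Step 1: Water mass = wet - dry = 374.0 - 344.4 = 29.6 g
Step 2: w = 100 * water mass / dry mass
Step 3: w = 100 * 29.6 / 344.4 = 8.6%

8.6


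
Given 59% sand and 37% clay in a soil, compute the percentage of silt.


Step 1: sand + silt + clay = 100%
Step 2: silt = 100 - sand - clay
Step 3: silt = 100 - 59 - 37
Step 4: silt = 4%

4


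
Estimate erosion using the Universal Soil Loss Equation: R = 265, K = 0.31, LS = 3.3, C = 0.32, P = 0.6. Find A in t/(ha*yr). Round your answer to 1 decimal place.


Step 1: A = R * K * LS * C * P
Step 2: R * K = 265 * 0.31 = 82.15
Step 3: (R*K) * LS = 82.15 * 3.3 = 271.095
Step 4: * C * P = 271.095 * 0.32 * 0.6 = 52.1
Step 5: A = 52.1 t/(ha*yr)

52.1


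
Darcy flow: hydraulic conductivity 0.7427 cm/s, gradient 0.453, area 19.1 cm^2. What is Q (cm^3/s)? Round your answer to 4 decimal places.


Step 1: Apply Darcy's law: Q = K * i * A
Step 2: Q = 0.7427 * 0.453 * 19.1
Step 3: Q = 6.4261 cm^3/s

6.4261


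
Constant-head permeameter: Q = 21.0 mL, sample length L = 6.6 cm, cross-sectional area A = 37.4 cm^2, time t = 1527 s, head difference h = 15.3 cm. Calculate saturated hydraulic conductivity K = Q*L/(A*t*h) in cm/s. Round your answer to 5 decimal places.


Step 1: K = Q * L / (A * t * h)
Step 2: Numerator = 21.0 * 6.6 = 138.6
Step 3: Denominator = 37.4 * 1527 * 15.3 = 873779.94
Step 4: K = 138.6 / 873779.94 = 0.00016 cm/s

0.00016


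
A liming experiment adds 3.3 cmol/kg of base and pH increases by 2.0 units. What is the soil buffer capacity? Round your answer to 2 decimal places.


Step 1: BC = change in base / change in pH
Step 2: BC = 3.3 / 2.0
Step 3: BC = 1.65 cmol/(kg*pH unit)

1.65


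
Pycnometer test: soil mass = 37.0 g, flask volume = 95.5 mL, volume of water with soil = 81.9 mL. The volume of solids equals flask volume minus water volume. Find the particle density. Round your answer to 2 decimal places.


Step 1: Volume of solids = flask volume - water volume with soil
Step 2: V_solids = 95.5 - 81.9 = 13.6 mL
Step 3: Particle density = mass / V_solids = 37.0 / 13.6 = 2.72 g/cm^3

2.72


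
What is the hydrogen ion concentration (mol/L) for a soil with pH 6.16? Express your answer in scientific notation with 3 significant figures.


Step 1: [H+] = 10^(-pH)
Step 2: [H+] = 10^(-6.16)
Step 3: [H+] = 6.92e-07 mol/L

6.92e-07


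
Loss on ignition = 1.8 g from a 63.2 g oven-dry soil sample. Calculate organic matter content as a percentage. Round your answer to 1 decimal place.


Step 1: OM% = 100 * LOI / sample mass
Step 2: OM = 100 * 1.8 / 63.2
Step 3: OM = 2.8%

2.8


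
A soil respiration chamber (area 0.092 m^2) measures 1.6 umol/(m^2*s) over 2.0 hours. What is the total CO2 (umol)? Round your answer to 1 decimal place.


Step 1: Convert time to seconds: 2.0 hr * 3600 = 7200.0 s
Step 2: Total = flux * area * time_s
Step 3: Total = 1.6 * 0.092 * 7200.0
Step 4: Total = 1059.8 umol

1059.8


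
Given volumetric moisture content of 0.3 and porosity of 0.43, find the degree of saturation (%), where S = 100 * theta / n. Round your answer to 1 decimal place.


Step 1: S = 100 * theta_v / n
Step 2: S = 100 * 0.3 / 0.43
Step 3: S = 69.8%

69.8


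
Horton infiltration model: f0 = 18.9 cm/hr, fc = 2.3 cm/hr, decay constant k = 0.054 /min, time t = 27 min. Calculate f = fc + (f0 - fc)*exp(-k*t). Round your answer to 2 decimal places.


Step 1: f = fc + (f0 - fc) * exp(-k * t)
Step 2: exp(-0.054 * 27) = 0.232701
Step 3: f = 2.3 + (18.9 - 2.3) * 0.232701
Step 4: f = 2.3 + 16.6 * 0.232701
Step 5: f = 6.16 cm/hr

6.16


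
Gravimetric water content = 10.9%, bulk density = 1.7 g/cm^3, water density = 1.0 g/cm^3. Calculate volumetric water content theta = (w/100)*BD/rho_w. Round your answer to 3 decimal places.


Step 1: theta = (w / 100) * BD / rho_w
Step 2: theta = (10.9 / 100) * 1.7 / 1.0
Step 3: theta = 0.109 * 1.7
Step 4: theta = 0.185

0.185


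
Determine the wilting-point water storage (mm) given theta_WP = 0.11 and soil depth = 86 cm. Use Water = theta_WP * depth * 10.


Step 1: Water (mm) = theta_WP * depth * 10
Step 2: Water = 0.11 * 86 * 10
Step 3: Water = 94.6 mm

94.6


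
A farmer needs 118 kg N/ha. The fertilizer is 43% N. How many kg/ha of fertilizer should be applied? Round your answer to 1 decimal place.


Step 1: Fertilizer rate = target N / (N content / 100)
Step 2: Rate = 118 / (43 / 100)
Step 3: Rate = 118 / 0.43
Step 4: Rate = 274.4 kg/ha

274.4


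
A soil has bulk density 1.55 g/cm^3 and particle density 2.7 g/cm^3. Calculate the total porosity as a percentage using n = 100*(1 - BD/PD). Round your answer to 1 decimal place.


Step 1: Formula: n = 100 * (1 - BD / PD)
Step 2: n = 100 * (1 - 1.55 / 2.7)
Step 3: n = 100 * (1 - 0.57407)
Step 4: n = 42.6%

42.6


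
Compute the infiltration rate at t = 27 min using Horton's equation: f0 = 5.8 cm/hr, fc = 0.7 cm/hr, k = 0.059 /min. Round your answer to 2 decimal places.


Step 1: f = fc + (f0 - fc) * exp(-k * t)
Step 2: exp(-0.059 * 27) = 0.203315
Step 3: f = 0.7 + (5.8 - 0.7) * 0.203315
Step 4: f = 0.7 + 5.1 * 0.203315
Step 5: f = 1.74 cm/hr

1.74


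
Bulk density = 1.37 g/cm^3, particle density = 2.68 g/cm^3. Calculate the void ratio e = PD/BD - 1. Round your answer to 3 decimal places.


Step 1: e = PD / BD - 1
Step 2: e = 2.68 / 1.37 - 1
Step 3: e = 1.9562 - 1
Step 4: e = 0.956

0.956


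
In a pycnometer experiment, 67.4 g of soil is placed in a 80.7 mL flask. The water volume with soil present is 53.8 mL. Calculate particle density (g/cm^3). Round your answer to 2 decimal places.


Step 1: Volume of solids = flask volume - water volume with soil
Step 2: V_solids = 80.7 - 53.8 = 26.9 mL
Step 3: Particle density = mass / V_solids = 67.4 / 26.9 = 2.51 g/cm^3

2.51


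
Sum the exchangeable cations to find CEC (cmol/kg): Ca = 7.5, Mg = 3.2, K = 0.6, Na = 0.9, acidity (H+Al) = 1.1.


Step 1: CEC = Ca + Mg + K + Na + (H+Al)
Step 2: CEC = 7.5 + 3.2 + 0.6 + 0.9 + 1.1
Step 3: CEC = 13.3 cmol/kg

13.3


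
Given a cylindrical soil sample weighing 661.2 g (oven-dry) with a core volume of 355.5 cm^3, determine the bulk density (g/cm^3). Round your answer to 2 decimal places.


Step 1: Identify the formula: BD = dry mass / volume
Step 2: Substitute values: BD = 661.2 / 355.5
Step 3: BD = 1.86 g/cm^3

1.86


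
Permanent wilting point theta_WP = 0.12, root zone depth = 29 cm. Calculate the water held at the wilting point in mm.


Step 1: Water (mm) = theta_WP * depth * 10
Step 2: Water = 0.12 * 29 * 10
Step 3: Water = 34.8 mm

34.8


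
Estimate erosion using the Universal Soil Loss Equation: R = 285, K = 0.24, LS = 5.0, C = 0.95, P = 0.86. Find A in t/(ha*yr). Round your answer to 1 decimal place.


Step 1: A = R * K * LS * C * P
Step 2: R * K = 285 * 0.24 = 68.4
Step 3: (R*K) * LS = 68.4 * 5.0 = 342.0
Step 4: * C * P = 342.0 * 0.95 * 0.86 = 279.4
Step 5: A = 279.4 t/(ha*yr)

279.4


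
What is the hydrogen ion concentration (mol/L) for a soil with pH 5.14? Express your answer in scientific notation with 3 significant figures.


Step 1: [H+] = 10^(-pH)
Step 2: [H+] = 10^(-5.14)
Step 3: [H+] = 7.24e-06 mol/L

7.24e-06


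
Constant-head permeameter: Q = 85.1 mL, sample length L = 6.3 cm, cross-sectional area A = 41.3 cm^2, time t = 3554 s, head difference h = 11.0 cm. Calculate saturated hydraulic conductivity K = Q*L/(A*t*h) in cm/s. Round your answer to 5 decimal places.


Step 1: K = Q * L / (A * t * h)
Step 2: Numerator = 85.1 * 6.3 = 536.13
Step 3: Denominator = 41.3 * 3554 * 11.0 = 1614582.2
Step 4: K = 536.13 / 1614582.2 = 0.00033 cm/s

0.00033


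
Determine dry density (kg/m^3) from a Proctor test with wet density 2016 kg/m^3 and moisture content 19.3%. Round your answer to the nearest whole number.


Step 1: Dry density = wet density / (1 + w/100)
Step 2: Dry density = 2016 / (1 + 19.3/100)
Step 3: Dry density = 2016 / 1.193
Step 4: Dry density = 1690 kg/m^3

1690


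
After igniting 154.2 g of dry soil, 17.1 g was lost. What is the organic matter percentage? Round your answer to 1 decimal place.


Step 1: OM% = 100 * LOI / sample mass
Step 2: OM = 100 * 17.1 / 154.2
Step 3: OM = 11.1%

11.1


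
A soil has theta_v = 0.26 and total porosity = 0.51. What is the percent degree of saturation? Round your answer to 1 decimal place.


Step 1: S = 100 * theta_v / n
Step 2: S = 100 * 0.26 / 0.51
Step 3: S = 51.0%

51.0


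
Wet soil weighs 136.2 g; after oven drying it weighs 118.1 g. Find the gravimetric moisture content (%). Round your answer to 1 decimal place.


Step 1: Water mass = wet - dry = 136.2 - 118.1 = 18.1 g
Step 2: w = 100 * water mass / dry mass
Step 3: w = 100 * 18.1 / 118.1 = 15.3%

15.3


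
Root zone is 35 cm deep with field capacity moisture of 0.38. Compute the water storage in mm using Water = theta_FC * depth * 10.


Step 1: Water (mm) = theta_FC * depth (cm) * 10
Step 2: Water = 0.38 * 35 * 10
Step 3: Water = 133.0 mm

133.0


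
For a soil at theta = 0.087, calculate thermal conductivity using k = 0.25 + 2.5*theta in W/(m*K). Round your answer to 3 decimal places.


Step 1: k = 0.25 + 2.5 * theta
Step 2: k = 0.25 + 2.5 * 0.087
Step 3: k = 0.25 + 0.218
Step 4: k = 0.468 W/(m*K)

0.468


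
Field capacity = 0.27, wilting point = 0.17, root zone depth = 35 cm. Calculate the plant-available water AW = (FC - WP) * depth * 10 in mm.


Step 1: Available water = (FC - WP) * depth * 10
Step 2: AW = (0.27 - 0.17) * 35 * 10
Step 3: AW = 0.1 * 35 * 10
Step 4: AW = 35.0 mm

35.0


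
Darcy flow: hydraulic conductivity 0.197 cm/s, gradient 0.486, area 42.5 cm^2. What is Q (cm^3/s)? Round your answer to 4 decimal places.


Step 1: Apply Darcy's law: Q = K * i * A
Step 2: Q = 0.197 * 0.486 * 42.5
Step 3: Q = 4.069 cm^3/s

4.069


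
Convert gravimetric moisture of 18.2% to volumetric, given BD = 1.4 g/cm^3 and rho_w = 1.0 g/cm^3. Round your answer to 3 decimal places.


Step 1: theta = (w / 100) * BD / rho_w
Step 2: theta = (18.2 / 100) * 1.4 / 1.0
Step 3: theta = 0.182 * 1.4
Step 4: theta = 0.255

0.255


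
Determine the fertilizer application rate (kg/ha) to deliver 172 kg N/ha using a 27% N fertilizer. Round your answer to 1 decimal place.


Step 1: Fertilizer rate = target N / (N content / 100)
Step 2: Rate = 172 / (27 / 100)
Step 3: Rate = 172 / 0.27
Step 4: Rate = 637.0 kg/ha

637.0


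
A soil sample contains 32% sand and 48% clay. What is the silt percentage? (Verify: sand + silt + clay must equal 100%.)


Step 1: sand + silt + clay = 100%
Step 2: silt = 100 - sand - clay
Step 3: silt = 100 - 32 - 48
Step 4: silt = 20%

20


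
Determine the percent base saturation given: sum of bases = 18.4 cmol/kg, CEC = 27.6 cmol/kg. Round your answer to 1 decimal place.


Step 1: BS = 100 * (sum of bases) / CEC
Step 2: BS = 100 * 18.4 / 27.6
Step 3: BS = 66.7%

66.7


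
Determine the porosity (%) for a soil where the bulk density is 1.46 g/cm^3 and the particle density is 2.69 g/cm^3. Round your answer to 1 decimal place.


Step 1: Formula: n = 100 * (1 - BD / PD)
Step 2: n = 100 * (1 - 1.46 / 2.69)
Step 3: n = 100 * (1 - 0.54275)
Step 4: n = 45.7%

45.7


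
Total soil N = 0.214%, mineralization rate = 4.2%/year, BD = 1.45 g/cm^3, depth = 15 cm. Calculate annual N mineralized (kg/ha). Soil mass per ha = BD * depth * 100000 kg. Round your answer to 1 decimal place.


Step 1: Soil mass per ha = BD * depth * 100000 = 1.45 * 15 * 100000 = 2175000 kg
Step 2: Total N pool = soil mass * N%/100 = 2175000 * 0.214/100 = 4654.5 kg/ha
Step 3: N mineralized = N pool * rate%/100 = 4654.5 * 4.2/100 = 195.5 kg/ha/yr

195.5


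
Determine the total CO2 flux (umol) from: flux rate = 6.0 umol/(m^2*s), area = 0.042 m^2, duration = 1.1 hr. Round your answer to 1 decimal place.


Step 1: Convert time to seconds: 1.1 hr * 3600 = 3960.0 s
Step 2: Total = flux * area * time_s
Step 3: Total = 6.0 * 0.042 * 3960.0
Step 4: Total = 997.9 umol

997.9


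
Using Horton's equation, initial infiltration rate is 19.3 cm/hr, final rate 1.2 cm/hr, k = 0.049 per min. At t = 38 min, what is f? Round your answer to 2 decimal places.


Step 1: f = fc + (f0 - fc) * exp(-k * t)
Step 2: exp(-0.049 * 38) = 0.155362
Step 3: f = 1.2 + (19.3 - 1.2) * 0.155362
Step 4: f = 1.2 + 18.1 * 0.155362
Step 5: f = 4.01 cm/hr

4.01


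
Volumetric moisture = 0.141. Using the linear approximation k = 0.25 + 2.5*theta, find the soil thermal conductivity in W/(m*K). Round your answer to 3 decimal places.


Step 1: k = 0.25 + 2.5 * theta
Step 2: k = 0.25 + 2.5 * 0.141
Step 3: k = 0.25 + 0.353
Step 4: k = 0.603 W/(m*K)

0.603


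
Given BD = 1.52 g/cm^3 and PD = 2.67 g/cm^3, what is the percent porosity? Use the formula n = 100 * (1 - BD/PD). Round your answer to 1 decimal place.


Step 1: Formula: n = 100 * (1 - BD / PD)
Step 2: n = 100 * (1 - 1.52 / 2.67)
Step 3: n = 100 * (1 - 0.56929)
Step 4: n = 43.1%

43.1


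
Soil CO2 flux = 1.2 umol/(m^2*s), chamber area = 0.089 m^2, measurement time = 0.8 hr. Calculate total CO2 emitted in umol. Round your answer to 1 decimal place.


Step 1: Convert time to seconds: 0.8 hr * 3600 = 2880.0 s
Step 2: Total = flux * area * time_s
Step 3: Total = 1.2 * 0.089 * 2880.0
Step 4: Total = 307.6 umol

307.6


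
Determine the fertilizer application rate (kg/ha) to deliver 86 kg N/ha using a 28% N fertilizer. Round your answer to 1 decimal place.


Step 1: Fertilizer rate = target N / (N content / 100)
Step 2: Rate = 86 / (28 / 100)
Step 3: Rate = 86 / 0.28
Step 4: Rate = 307.1 kg/ha

307.1


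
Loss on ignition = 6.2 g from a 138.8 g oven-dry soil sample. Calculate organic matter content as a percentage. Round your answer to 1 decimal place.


Step 1: OM% = 100 * LOI / sample mass
Step 2: OM = 100 * 6.2 / 138.8
Step 3: OM = 4.5%

4.5


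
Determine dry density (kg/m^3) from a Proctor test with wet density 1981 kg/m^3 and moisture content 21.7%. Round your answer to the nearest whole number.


Step 1: Dry density = wet density / (1 + w/100)
Step 2: Dry density = 1981 / (1 + 21.7/100)
Step 3: Dry density = 1981 / 1.217
Step 4: Dry density = 1628 kg/m^3

1628


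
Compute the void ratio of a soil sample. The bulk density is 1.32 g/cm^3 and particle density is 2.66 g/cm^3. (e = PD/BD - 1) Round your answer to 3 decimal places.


Step 1: e = PD / BD - 1
Step 2: e = 2.66 / 1.32 - 1
Step 3: e = 2.01515 - 1
Step 4: e = 1.015

1.015


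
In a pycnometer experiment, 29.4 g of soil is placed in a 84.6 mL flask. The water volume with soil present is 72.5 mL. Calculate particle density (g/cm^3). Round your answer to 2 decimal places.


Step 1: Volume of solids = flask volume - water volume with soil
Step 2: V_solids = 84.6 - 72.5 = 12.1 mL
Step 3: Particle density = mass / V_solids = 29.4 / 12.1 = 2.43 g/cm^3

2.43


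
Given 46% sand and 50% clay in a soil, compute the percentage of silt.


Step 1: sand + silt + clay = 100%
Step 2: silt = 100 - sand - clay
Step 3: silt = 100 - 46 - 50
Step 4: silt = 4%

4


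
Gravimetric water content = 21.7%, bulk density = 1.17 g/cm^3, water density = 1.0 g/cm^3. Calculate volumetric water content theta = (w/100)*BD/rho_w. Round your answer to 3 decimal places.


Step 1: theta = (w / 100) * BD / rho_w
Step 2: theta = (21.7 / 100) * 1.17 / 1.0
Step 3: theta = 0.217 * 1.17
Step 4: theta = 0.254

0.254


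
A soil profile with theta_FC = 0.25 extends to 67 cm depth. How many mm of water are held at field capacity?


Step 1: Water (mm) = theta_FC * depth (cm) * 10
Step 2: Water = 0.25 * 67 * 10
Step 3: Water = 167.5 mm

167.5


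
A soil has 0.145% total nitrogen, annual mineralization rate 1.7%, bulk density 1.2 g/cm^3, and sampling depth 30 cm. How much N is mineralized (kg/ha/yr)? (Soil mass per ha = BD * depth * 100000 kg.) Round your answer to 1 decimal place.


Step 1: Soil mass per ha = BD * depth * 100000 = 1.2 * 30 * 100000 = 3600000 kg
Step 2: Total N pool = soil mass * N%/100 = 3600000 * 0.145/100 = 5220.0 kg/ha
Step 3: N mineralized = N pool * rate%/100 = 5220.0 * 1.7/100 = 88.7 kg/ha/yr

88.7


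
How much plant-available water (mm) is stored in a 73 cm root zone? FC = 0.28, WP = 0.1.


Step 1: Available water = (FC - WP) * depth * 10
Step 2: AW = (0.28 - 0.1) * 73 * 10
Step 3: AW = 0.18 * 73 * 10
Step 4: AW = 131.4 mm

131.4


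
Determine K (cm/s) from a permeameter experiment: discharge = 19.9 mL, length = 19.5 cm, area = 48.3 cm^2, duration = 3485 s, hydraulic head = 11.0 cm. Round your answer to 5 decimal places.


Step 1: K = Q * L / (A * t * h)
Step 2: Numerator = 19.9 * 19.5 = 388.05
Step 3: Denominator = 48.3 * 3485 * 11.0 = 1851580.5
Step 4: K = 388.05 / 1851580.5 = 0.00021 cm/s

0.00021


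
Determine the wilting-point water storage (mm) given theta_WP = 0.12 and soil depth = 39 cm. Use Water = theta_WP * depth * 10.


Step 1: Water (mm) = theta_WP * depth * 10
Step 2: Water = 0.12 * 39 * 10
Step 3: Water = 46.8 mm

46.8


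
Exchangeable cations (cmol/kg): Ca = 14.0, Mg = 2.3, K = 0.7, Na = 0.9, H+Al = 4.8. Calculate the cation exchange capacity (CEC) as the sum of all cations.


Step 1: CEC = Ca + Mg + K + Na + (H+Al)
Step 2: CEC = 14.0 + 2.3 + 0.7 + 0.9 + 4.8
Step 3: CEC = 22.7 cmol/kg

22.7


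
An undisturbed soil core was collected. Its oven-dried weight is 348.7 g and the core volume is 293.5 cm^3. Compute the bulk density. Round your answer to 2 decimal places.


Step 1: Identify the formula: BD = dry mass / volume
Step 2: Substitute values: BD = 348.7 / 293.5
Step 3: BD = 1.19 g/cm^3

1.19


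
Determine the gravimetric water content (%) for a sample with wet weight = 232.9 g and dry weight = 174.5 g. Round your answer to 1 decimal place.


Step 1: Water mass = wet - dry = 232.9 - 174.5 = 58.4 g
Step 2: w = 100 * water mass / dry mass
Step 3: w = 100 * 58.4 / 174.5 = 33.5%

33.5
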